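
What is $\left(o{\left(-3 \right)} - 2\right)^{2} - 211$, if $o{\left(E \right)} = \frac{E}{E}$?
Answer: $-210$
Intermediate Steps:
$o{\left(E \right)} = 1$
$\left(o{\left(-3 \right)} - 2\right)^{2} - 211 = \left(1 - 2\right)^{2} - 211 = \left(-1\right)^{2} - 211 = 1 - 211 = -210$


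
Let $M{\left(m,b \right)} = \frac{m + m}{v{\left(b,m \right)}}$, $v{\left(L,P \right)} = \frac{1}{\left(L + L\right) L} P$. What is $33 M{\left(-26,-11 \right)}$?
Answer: $15972$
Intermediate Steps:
$v{\left(L,P \right)} = \frac{P}{2 L^{2}}$ ($v{\left(L,P \right)} = \frac{1}{2 L L} P = \frac{\frac{1}{2} \frac{1}{L}}{L} P = \frac{1}{2 L^{2}} P = \frac{P}{2 L^{2}}$)
$M{\left(m,b \right)} = 4 b^{2}$ ($M{\left(m,b \right)} = \frac{m + m}{\frac{1}{2} m \frac{1}{b^{2}}} = 2 m \frac{2 b^{2}}{m} = 4 b^{2}$)
$33 M{\left(-26,-11 \right)} = 33 \cdot 4 \left(-11\right)^{2} = 33 \cdot 4 \cdot 121 = 33 \cdot 484 = 15972$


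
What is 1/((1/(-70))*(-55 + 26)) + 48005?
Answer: 1392215/29 ≈ 48007.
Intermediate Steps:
1/((1/(-70))*(-55 + 26)) + 48005 = 1/(-1/70*(-29)) + 48005 = -70*(-1/29) + 48005 = 70/29 + 48005 = 1392215/29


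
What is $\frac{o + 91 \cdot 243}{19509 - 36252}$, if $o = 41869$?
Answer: $- \frac{63982}{16743} \approx -3.8214$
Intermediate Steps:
$\frac{o + 91 \cdot 243}{19509 - 36252} = \frac{41869 + 91 \cdot 243}{19509 - 36252} = \frac{41869 + 22113}{-16743} = 63982 \left(- \frac{1}{16743}\right) = - \frac{63982}{16743}$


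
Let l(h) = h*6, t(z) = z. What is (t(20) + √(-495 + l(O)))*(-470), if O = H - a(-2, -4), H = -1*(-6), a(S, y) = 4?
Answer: -9400 - 470*I*√483 ≈ -9400.0 - 10329.0*I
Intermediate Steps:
H = 6
O = 2 (O = 6 - 1*4 = 6 - 4 = 2)
l(h) = 6*h
(t(20) + √(-495 + l(O)))*(-470) = (20 + √(-495 + 6*2))*(-470) = (20 + √(-495 + 12))*(-470) = (20 + √(-483))*(-470) = (20 + I*√483)*(-470) = -9400 - 470*I*√483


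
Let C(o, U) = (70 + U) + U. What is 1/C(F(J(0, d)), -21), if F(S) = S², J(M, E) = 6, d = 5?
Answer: 1/28 ≈ 0.035714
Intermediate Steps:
C(o, U) = 70 + 2*U
1/C(F(J(0, d)), -21) = 1/(70 + 2*(-21)) = 1/(70 - 42) = 1/28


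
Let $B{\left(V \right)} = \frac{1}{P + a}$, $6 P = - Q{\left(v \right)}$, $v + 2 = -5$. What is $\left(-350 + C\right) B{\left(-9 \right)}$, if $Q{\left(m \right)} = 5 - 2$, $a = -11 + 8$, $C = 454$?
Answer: $- \frac{208}{7} \approx -29.714$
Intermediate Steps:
$v = -7$ ($v = -2 - 5 = -7$)
$a = -3$
$Q{\left(m \right)} = 3$
$P = - \frac{1}{2}$ ($P = \frac{\left(-1\right) 3}{6} = \frac{1}{6} \left(-3\right) = - \frac{1}{2} \approx -0.5$)
$B{\left(V \right)} = - \frac{2}{7}$ ($B{\left(V \right)} = \frac{1}{- \frac{1}{2} - 3} = \frac{1}{- \frac{7}{2}} = - \frac{2}{7}$)
$\left(-350 + C\right) B{\left(-9 \right)} = \left(-350 + 454\right) \left(- \frac{2}{7}\right) = 104 \left(- \frac{2}{7}\right) = - \frac{208}{7}$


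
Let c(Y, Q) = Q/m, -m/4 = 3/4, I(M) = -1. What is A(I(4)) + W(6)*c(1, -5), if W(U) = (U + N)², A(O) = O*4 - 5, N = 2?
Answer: 293/3 ≈ 97.667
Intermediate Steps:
m = -3 (m = -12/4 = -4*¾ = -3)
A(O) = -5 + 4*O (A(O) = 4*O - 5 = -5 + 4*O)
c(Y, Q) = -Q/3 (c(Y, Q) = Q/(-3) = Q*(-⅓) = -Q/3)
W(U) = (2 + U)² (W(U) = (U + 2)² = (2 + U)²)
A(I(4)) + W(6)*c(1, -5) = (-5 + 4*(-1)) + (2 + 6)²*(-⅓*(-5)) = (-5 - 4) + 8²*(5/3) = -9 + 64*(5/3) = -9 + 320/3 = 293/3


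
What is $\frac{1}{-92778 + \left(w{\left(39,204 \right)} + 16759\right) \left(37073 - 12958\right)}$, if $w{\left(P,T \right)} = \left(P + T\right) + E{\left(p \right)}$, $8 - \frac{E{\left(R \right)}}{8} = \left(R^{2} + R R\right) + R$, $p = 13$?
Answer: $\frac{1}{343738892} \approx 2.9092 \cdot 10^{-9}$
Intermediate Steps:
$E{\left(R \right)} = 64 - 16 R^{2} - 8 R$ ($E{\left(R \right)} = 64 - 8 \left(\left(R^{2} + R R\right) + R\right) = 64 - 8 \left(\left(R^{2} + R^{2}\right) + R\right) = 64 - 8 \left(2 R^{2} + R\right) = 64 - 8 \left(R + 2 R^{2}\right) = 64 - \left(8 R + 16 R^{2}\right) = 64 - 16 R^{2} - 8 R$)
$w{\left(P,T \right)} = -2744 + P + T$ ($w{\left(P,T \right)} = \left(P + T\right) - \left(40 + 2704\right) = \left(P + T\right) - 2744 = -2744 + P + T$)
$\frac{1}{-92778 + \left(w{\left(39,204 \right)} + 16759\right) \left(37073 - 12958\right)} = \frac{1}{-92778 + \left(\left(-2744 + 39 + 204\right) + 16759\right) \left(37073 - 12958\right)} = \frac{1}{-92778 + \left(-2501 + 16759\right) 24115} = \frac{1}{-92778 + 14258 \cdot 24115} = \frac{1}{-92778 + 343831670} = \frac{1}{343738892}$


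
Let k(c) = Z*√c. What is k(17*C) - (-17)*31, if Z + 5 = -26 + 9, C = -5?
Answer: 527 - 22*I*√85 ≈ 527.0 - 202.83*I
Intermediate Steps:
Z = -22 (Z = -5 + (-26 + 9) = -5 - 17 = -22)
k(c) = -22*√c
k(17*C) - (-17)*31 = -22*I*√85 - (-17)*31 = -22*I*√85 - 1*(-527) = -22*I*√85 + 527 = 527 - 22*I*√85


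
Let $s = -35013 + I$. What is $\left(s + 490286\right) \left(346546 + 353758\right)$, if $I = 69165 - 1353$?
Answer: $366318517840$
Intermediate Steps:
$I = 67812$
$s = 32799$ ($s = -35013 + 67812 = 32799$)
$\left(s + 490286\right) \left(346546 + 353758\right) = \left(32799 + 490286\right) \left(346546 + 353758\right) = 523085 \cdot 700304 = 366318517840$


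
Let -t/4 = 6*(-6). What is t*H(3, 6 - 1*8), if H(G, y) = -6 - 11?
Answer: -2448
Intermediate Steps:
t = 144 (t = -24*(-6) = -4*(-36) = 144)
H(G, y) = -17
t*H(3, 6 - 1*8) = 144*(-17) = -2448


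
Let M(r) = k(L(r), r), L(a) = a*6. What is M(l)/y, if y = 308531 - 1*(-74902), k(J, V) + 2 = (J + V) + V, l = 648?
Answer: 5182/383433 ≈ 0.013515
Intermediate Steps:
L(a) = 6*a
k(J, V) = -2 + J + 2*V (k(J, V) = -2 + ((J + V) + V) = -2 + (J + 2*V) = -2 + J + 2*V)
M(r) = -2 + 8*r (M(r) = -2 + 6*r + 2*r = -2 + 8*r)
y = 383433 (y = 308531 + 74902 = 383433)
M(l)/y = (-2 + 8*648)/383433 = (-2 + 5184)*(1/383433) = 5182*(1/383433) = 5182/383433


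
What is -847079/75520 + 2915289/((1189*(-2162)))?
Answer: -1198839575051/97066535680 ≈ -12.351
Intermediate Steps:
-847079/75520 + 2915289/((1189*(-2162))) = -847079*1/75520 + 2915289/(-2570618) = -847079/75520 + 2915289*(-1/2570618) = -847079/75520 - 2915289/2570618 = -1198839575051/97066535680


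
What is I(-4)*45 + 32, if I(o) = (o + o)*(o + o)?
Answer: 2912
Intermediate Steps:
I(o) = 4*o**2 (I(o) = (2*o)*(2*o) = 4*o**2)
I(-4)*45 + 32 = (4*(-4)**2)*45 + 32 = (4*16)*45 + 32 = 64*45 + 32 = 2880 + 32 = 2912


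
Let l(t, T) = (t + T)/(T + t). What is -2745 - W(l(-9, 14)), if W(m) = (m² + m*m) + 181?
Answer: -2928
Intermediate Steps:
l(t, T) = 1 (l(t, T) = (T + t)/(T + t) = 1)
W(m) = 181 + 2*m² (W(m) = (m² + m²) + 181 = 2*m² + 181 = 181 + 2*m²)
-2745 - W(l(-9, 14)) = -2745 - (181 + 2*1²) = -2745 - (181 + 2*1) = -2745 - (181 + 2) = -2745 - 1*183 = -2745 - 183 = -2928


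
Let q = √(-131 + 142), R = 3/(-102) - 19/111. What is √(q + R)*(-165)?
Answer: -55*√(-2856918 + 14243076*√11)/1258 ≈ -291.26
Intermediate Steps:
R = -757/3774 (R = 3*(-1/102) - 19*1/111 = -1/34 - 19/111 = -757/3774 ≈ -0.20058)
q = √11 ≈ 3.3166
√(q + R)*(-165) = √(√11 - 757/3774)*(-165) = √(-757/3774 + √11)*(-165) = -165*√(-757/3774 + √11)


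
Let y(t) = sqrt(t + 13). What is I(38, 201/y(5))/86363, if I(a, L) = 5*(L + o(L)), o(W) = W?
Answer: 5*sqrt(2)/1289 ≈ 0.0054857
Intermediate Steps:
y(t) = sqrt(13 + t)
I(a, L) = 10*L (I(a, L) = 5*(L + L) = 5*(2*L) = 10*L)
I(38, 201/y(5))/86363 = (10*(201/(sqrt(13 + 5))))/86363 = (10*(201/(sqrt(18))))*(1/86363) = (10*(201/((3*sqrt(2)))))*(1/86363) = (10*(201*(sqrt(2)/6)))*(1/86363) = (10*(67*sqrt(2)/2))*(1/86363) = (335*sqrt(2))*(1/86363) = 5*sqrt(2)/1289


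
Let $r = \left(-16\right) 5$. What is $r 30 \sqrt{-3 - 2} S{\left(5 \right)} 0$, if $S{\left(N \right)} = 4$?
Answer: $0$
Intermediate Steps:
$r = -80$
$r 30 \sqrt{-3 - 2} S{\left(5 \right)} 0 = \left(-80\right) 30 \sqrt{-3 - 2} \cdot 4 \cdot 0 = - 2400 \sqrt{-5} \cdot 4 \cdot 0 = - 2400 i \sqrt{5} \cdot 4 \cdot 0 = - 2400 \cdot 4 i \sqrt{5} \cdot 0 = \left(-2400\right) 0 = 0$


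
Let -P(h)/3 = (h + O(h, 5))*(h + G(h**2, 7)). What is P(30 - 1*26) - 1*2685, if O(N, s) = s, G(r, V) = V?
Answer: -2982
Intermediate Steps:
P(h) = -3*(5 + h)*(7 + h) (P(h) = -3*(h + 5)*(h + 7) = -3*(5 + h)*(7 + h))
P(30 - 1*26) - 1*2685 = (-105 - 36*(30 - 1*26) - 3*(30 - 1*26)**2) - 1*2685 = (-105 - 36*(30 - 26) - 3*(30 - 26)**2) - 2685 = (-105 - 36*4 - 3*4**2) - 2685 = (-105 - 144 - 3*16) - 2685 = (-105 - 144 - 48) - 2685 = -297 - 2685 = -2982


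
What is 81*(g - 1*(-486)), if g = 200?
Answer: 55566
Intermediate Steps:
81*(g - 1*(-486)) = 81*(200 - 1*(-486)) = 81*(200 + 486) = 81*686 = 55566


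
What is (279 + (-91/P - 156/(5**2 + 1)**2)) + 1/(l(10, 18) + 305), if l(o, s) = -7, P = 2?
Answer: 451849/1937 ≈ 233.27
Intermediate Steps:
(279 + (-91/P - 156/(5**2 + 1)**2)) + 1/(l(10, 18) + 305) = (279 + (-91/2 - 156/(5**2 + 1)**2)) + 1/(-7 + 305) = (279 + (-91*1/2 - 156/(25 + 1)**2)) + 1/298 = (279 + (-91/2 - 156/(26**2))) + 1/298 = (279 + (-91/2 - 156/676)) + 1/298 = (279 + (-91/2 - 156*1/676)) + 1/298 = (279 + (-91/2 - 3/13)) + 1/298 = (279 - 1189/26) + 1/298 = 6065/26 + 1/298 = 451849/1937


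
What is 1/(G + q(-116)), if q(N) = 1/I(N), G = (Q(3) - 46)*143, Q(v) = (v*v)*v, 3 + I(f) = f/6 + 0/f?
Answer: -67/182042 ≈ -0.00036805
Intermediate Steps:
I(f) = -3 + f/6 (I(f) = -3 + (f/6 + 0/f) = -3 + (f*(1/6) + 0) = -3 + (f/6 + 0) = -3 + f/6)
Q(v) = v**3 (Q(v) = v**2*v = v**3)
G = -2717 (G = (3**3 - 46)*143 = (27 - 46)*143 = -19*143 = -2717)
q(N) = 1/(-3 + N/6)
1/(G + q(-116)) = 1/(-2717 + 6/(-18 - 116)) = 1/(-2717 + 6/(-134)) = 1/(-2717 + 6*(-1/134)) = 1/(-2717 - 3/67) = 1/(-182042/67) = -67/182042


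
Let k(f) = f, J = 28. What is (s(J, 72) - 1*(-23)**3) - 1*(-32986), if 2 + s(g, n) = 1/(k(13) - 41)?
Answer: 1264227/28 ≈ 45151.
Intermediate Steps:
s(g, n) = -57/28 (s(g, n) = -2 + 1/(13 - 41) = -2 + 1/(-28) = -2 - 1/28 = -57/28)
(s(J, 72) - 1*(-23)**3) - 1*(-32986) = (-57/28 - 1*(-23)**3) - 1*(-32986) = (-57/28 - 1*(-12167)) + 32986 = (-57/28 + 12167) + 32986 = 340619/28 + 32986 = 1264227/28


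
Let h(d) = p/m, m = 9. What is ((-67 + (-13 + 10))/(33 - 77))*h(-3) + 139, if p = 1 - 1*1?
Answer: 139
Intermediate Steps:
p = 0 (p = 1 - 1 = 0)
h(d) = 0 (h(d) = 0/9 = 0*(⅑) = 0)
((-67 + (-13 + 10))/(33 - 77))*h(-3) + 139 = ((-67 + (-13 + 10))/(33 - 77))*0 + 139 = ((-67 - 3)/(-44))*0 + 139 = -70*(-1/44)*0 + 139 = (35/22)*0 + 139 = 0 + 139 = 139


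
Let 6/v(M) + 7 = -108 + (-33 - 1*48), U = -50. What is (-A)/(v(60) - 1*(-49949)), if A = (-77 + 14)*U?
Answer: -308700/4894999 ≈ -0.063064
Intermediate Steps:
v(M) = -3/98 (v(M) = 6/(-7 + (-108 + (-33 - 1*48))) = 6/(-7 + (-108 + (-33 - 48))) = 6/(-7 + (-108 - 81)) = 6/(-7 - 189) = 6/(-196) = 6*(-1/196) = -3/98)
A = 3150 (A = (-77 + 14)*(-50) = -63*(-50) = 3150)
(-A)/(v(60) - 1*(-49949)) = (-1*3150)/(-3/98 - 1*(-49949)) = -3150/(-3/98 + 49949) = -3150/4894999/98 = -3150*98/4894999 = -308700/4894999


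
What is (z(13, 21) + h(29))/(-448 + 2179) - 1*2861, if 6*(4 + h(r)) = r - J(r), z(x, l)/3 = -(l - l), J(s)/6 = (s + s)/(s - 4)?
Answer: -742858873/259650 ≈ -2861.0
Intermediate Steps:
J(s) = 12*s/(-4 + s) (J(s) = 6*((s + s)/(s - 4)) = 6*((2*s)/(-4 + s)) = 6*(2*s/(-4 + s)) = 12*s/(-4 + s))
z(x, l) = 0 (z(x, l) = 3*(-(l - l)) = 3*(-1*0) = 3*0 = 0)
h(r) = -4 + r/6 - 2*r/(-4 + r) (h(r) = -4 + (r - 12*r/(-4 + r))/6 = -4 + (r/6 - 2*r/(-4 + r)) = -4 + r/6 - 2*r/(-4 + r))
(z(13, 21) + h(29))/(-448 + 2179) - 1*2861 = (0 + (96 + 29² - 40*29)/(6*(-4 + 29)))/(-448 + 2179) - 1*2861 = (0 + (⅙)*(96 + 841 - 1160)/25)/1731 - 2861 = (0 + (⅙)*(1/25)*(-223))*(1/1731) - 2861 = (0 - 223/150)*(1/1731) - 2861 = -223/150*1/1731 - 2861 = -223/259650 - 2861 = -742858873/259650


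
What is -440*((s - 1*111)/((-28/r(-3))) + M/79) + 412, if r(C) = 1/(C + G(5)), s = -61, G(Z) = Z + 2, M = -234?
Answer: 574886/553 ≈ 1039.6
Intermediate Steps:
G(Z) = 2 + Z
r(C) = 1/(7 + C) (r(C) = 1/(C + (2 + 5)) = 1/(C + 7) = 1/(7 + C))
-440*((s - 1*111)/((-28/r(-3))) + M/79) + 412 = -440*((-61 - 1*111)/((-28/(1/(7 - 3)))) - 234/79) + 412 = -440*((-61 - 111)/((-28/(1/4))) - 234*1/79) + 412 = -440*(-172/((-28/¼)) - 234/79) + 412 = -440*(-172/((-28*4)) - 234/79) + 412 = -440*(-172/(-112) - 234/79) + 412 = -440*(-172*(-1/112) - 234/79) + 412 = -440*(43/28 - 234/79) + 412 = -440*(-3155/2212) + 412 = 347050/553 + 412 = 574886/553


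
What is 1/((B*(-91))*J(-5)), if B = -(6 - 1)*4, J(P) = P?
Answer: -1/9100 ≈ -0.00010989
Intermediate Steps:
B = -20 (B = -1*5*4 = -5*4 = -20)
1/((B*(-91))*J(-5)) = 1/(-20*(-91)*(-5)) = 1/(1820*(-5)) = 1/(-9100) = -1/9100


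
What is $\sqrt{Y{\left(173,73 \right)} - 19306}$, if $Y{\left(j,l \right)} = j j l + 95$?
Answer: $\sqrt{2165606} \approx 1471.6$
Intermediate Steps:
$Y{\left(j,l \right)} = 95 + l j^{2}$ ($Y{\left(j,l \right)} = j^{2} l + 95 = l j^{2} + 95 = 95 + l j^{2}$)
$\sqrt{Y{\left(173,73 \right)} - 19306} = \sqrt{\left(95 + 73 \cdot 173^{2}\right) - 19306} = \sqrt{\left(95 + 73 \cdot 29929\right) - 19306} = \sqrt{\left(95 + 2184817\right) - 19306} = \sqrt{2184912 - 19306} = \sqrt{2165606}$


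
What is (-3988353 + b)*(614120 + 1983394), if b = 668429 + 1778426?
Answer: -4004062635972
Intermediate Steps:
b = 2446855
(-3988353 + b)*(614120 + 1983394) = (-3988353 + 2446855)*(614120 + 1983394) = -1541498*2597514 = -4004062635972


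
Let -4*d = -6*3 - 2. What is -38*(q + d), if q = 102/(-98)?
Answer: -7372/49 ≈ -150.45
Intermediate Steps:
q = -51/49 (q = 102*(-1/98) = -51/49 ≈ -1.0408)
d = 5 (d = -(-6*3 - 2)/4 = -(-18 - 2)/4 = -1/4*(-20) = 5)
-38*(q + d) = -38*(-51/49 + 5) = -38*194/49 = -7372/49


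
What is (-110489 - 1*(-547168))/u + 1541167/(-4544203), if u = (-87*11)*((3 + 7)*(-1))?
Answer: 1969609053647/43488022710 ≈ 45.291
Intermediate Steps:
u = 9570 (u = -9570*(-1) = -957*(-10) = 9570)
(-110489 - 1*(-547168))/u + 1541167/(-4544203) = (-110489 - 1*(-547168))/9570 + 1541167/(-4544203) = (-110489 + 547168)*(1/9570) + 1541167*(-1/4544203) = 436679*(1/9570) - 1541167/4544203 = 436679/9570 - 1541167/4544203 = 1969609053647/43488022710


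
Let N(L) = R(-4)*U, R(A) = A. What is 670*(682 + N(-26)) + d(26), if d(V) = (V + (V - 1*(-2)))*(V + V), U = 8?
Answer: 438308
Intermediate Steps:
d(V) = 2*V*(2 + 2*V) (d(V) = (V + (V + 2))*(2*V) = (V + (2 + V))*(2*V) = (2 + 2*V)*(2*V) = 2*V*(2 + 2*V))
N(L) = -32 (N(L) = -4*8 = -32)
670*(682 + N(-26)) + d(26) = 670*(682 - 32) + 4*26*(1 + 26) = 670*650 + 4*26*27 = 435500 + 2808 = 438308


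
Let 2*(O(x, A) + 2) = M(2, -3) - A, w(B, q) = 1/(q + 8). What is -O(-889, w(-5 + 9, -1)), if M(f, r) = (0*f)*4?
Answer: 29/14 ≈ 2.0714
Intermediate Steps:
M(f, r) = 0 (M(f, r) = 0*4 = 0)
w(B, q) = 1/(8 + q)
O(x, A) = -2 - A/2 (O(x, A) = -2 + (0 - A)/2 = -2 + (-A)/2 = -2 - A/2)
-O(-889, w(-5 + 9, -1)) = -(-2 - 1/(2*(8 - 1))) = -(-2 - ½/7) = -(-2 - ½*⅐) = -(-2 - 1/14) = -1*(-29/14) = 29/14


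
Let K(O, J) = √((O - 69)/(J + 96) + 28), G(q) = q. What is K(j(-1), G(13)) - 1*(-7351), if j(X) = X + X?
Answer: 7351 + √324929/109 ≈ 7356.2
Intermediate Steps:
j(X) = 2*X
K(O, J) = √(28 + (-69 + O)/(96 + J)) (K(O, J) = √((-69 + O)/(96 + J) + 28) = √(28 + (-69 + O)/(96 + J)))
K(j(-1), G(13)) - 1*(-7351) = √((2619 + 2*(-1) + 28*13)/(96 + 13)) - 1*(-7351) = √((2619 - 2 + 364)/109) + 7351 = √((1/109)*2981) + 7351 = √(2981/109) + 7351 = √324929/109 + 7351 = 7351 + √324929/109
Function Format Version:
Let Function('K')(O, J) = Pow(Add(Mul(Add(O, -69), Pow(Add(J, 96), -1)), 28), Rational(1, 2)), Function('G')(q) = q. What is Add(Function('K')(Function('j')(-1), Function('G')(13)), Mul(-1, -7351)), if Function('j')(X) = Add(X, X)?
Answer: Add(7351, Mul(Rational(1, 109), Pow(324929, Rational(1, 2)))) ≈ 7356.2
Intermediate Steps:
Function('j')(X) = Mul(2, X)
Function('K')(O, J) = Pow(Add(28, Mul(Pow(Add(96, J), -1), Add(-69, O))), Rational(1, 2)) (Function('K')(O, J) = Pow(Add(Mul(Add(-69, O), Pow(Add(96, J), -1)), 28), Rational(1, 2)) = Pow(Add(Mul(Pow(Add(96, J), -1), Add(-69, O)), 28), Rational(1, 2)) = Pow(Add(28, Mul(Pow(Add(96, J), -1), Add(-69, O))), Rational(1, 2)))
Add(Function('K')(Function('j')(-1), Function('G')(13)), Mul(-1, -7351)) = Add(Pow(Mul(Pow(Add(96, 13), -1), Add(2619, Mul(2, -1), Mul(28, 13))), Rational(1, 2)), Mul(-1, -7351)) = Add(Pow(Mul(Pow(109, -1), Add(2619, -2, 364)), Rational(1, 2)), 7351) = Add(Pow(Mul(Rational(1, 109), 2981), Rational(1, 2)), 7351) = Add(Pow(Rational(2981, 109), Rational(1, 2)), 7351) = Add(Mul(Rational(1, 109), Pow(324929, Rational(1, 2))), 7351) = Add(7351, Mul(Rational(1, 109), Pow(324929, Rational(1, 2))))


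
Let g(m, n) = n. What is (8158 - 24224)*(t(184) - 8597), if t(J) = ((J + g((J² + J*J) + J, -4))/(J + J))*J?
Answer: 136673462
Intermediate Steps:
t(J) = -2 + J/2 (t(J) = ((J - 4)/(J + J))*J = ((-4 + J)/((2*J)))*J = ((-4 + J)*(1/(2*J)))*J = ((-4 + J)/(2*J))*J = -2 + J/2)
(8158 - 24224)*(t(184) - 8597) = (8158 - 24224)*((-2 + (½)*184) - 8597) = -16066*((-2 + 92) - 8597) = -16066*(90 - 8597) = -16066*(-8507) = 136673462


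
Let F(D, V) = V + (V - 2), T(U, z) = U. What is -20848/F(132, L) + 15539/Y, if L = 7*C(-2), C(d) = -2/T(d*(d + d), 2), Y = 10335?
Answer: 431099089/113685 ≈ 3792.0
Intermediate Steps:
C(d) = -1/d**2 (C(d) = -2*1/(d*(d + d)) = -2*1/(2*d**2) = -1/d**2)
L = -7/4 (L = 7*(-1/(-2)**2) = 7*(-1*1/4) = 7*(-1/4) = -7/4 ≈ -1.7500)
F(D, V) = -2 + 2*V (F(D, V) = V + (-2 + V) = -2 + 2*V)
-20848/F(132, L) + 15539/Y = -20848/(-2 + 2*(-7/4)) + 15539/10335 = -20848/(-2 - 7/2) + 15539*(1/10335) = -20848/(-11/2) + 15539/10335 = -20848*(-2/11) + 15539/10335 = 41696/11 + 15539/10335 = 431099089/113685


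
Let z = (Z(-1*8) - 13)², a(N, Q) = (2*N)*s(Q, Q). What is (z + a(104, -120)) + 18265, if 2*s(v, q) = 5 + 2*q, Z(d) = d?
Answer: -5734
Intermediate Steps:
s(v, q) = 5/2 + q (s(v, q) = (5 + 2*q)/2 = 5/2 + q)
a(N, Q) = 2*N*(5/2 + Q) (a(N, Q) = (2*N)*(5/2 + Q) = 2*N*(5/2 + Q))
z = 441 (z = (-1*8 - 13)² = (-8 - 13)² = (-21)² = 441)
(z + a(104, -120)) + 18265 = (441 + 104*(5 + 2*(-120))) + 18265 = (441 + 104*(5 - 240)) + 18265 = (441 + 104*(-235)) + 18265 = (441 - 24440) + 18265 = -23999 + 18265 = -5734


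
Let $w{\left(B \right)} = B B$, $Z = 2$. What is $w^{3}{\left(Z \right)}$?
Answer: $64$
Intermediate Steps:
$w{\left(B \right)} = B^{2}$
$w^{3}{\left(Z \right)} = \left(2^{2}\right)^{3} = 4^{3} = 64$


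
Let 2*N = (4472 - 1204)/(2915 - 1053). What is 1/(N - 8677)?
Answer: -49/425130 ≈ -0.00011526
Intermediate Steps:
N = 43/49 (N = ((4472 - 1204)/(2915 - 1053))/2 = (3268/1862)/2 = (3268*(1/1862))/2 = (½)*(86/49) = 43/49 ≈ 0.87755)
1/(N - 8677) = 1/(43/49 - 8677) = 1/(-425130/49) = -49/425130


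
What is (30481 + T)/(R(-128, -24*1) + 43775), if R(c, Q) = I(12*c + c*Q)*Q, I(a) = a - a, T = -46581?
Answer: -644/1751 ≈ -0.36779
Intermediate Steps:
I(a) = 0
R(c, Q) = 0 (R(c, Q) = 0*Q = 0)
(30481 + T)/(R(-128, -24*1) + 43775) = (30481 - 46581)/(0 + 43775) = -16100/43775 = -16100*1/43775 = -644/1751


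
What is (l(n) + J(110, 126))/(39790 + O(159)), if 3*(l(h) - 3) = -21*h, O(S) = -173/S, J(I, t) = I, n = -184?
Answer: 222759/6326437 ≈ 0.035211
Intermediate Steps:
l(h) = 3 - 7*h (l(h) = 3 + (-21*h)/3 = 3 - 7*h)
(l(n) + J(110, 126))/(39790 + O(159)) = ((3 - 7*(-184)) + 110)/(39790 - 173/159) = ((3 + 1288) + 110)/(39790 - 173*1/159) = (1291 + 110)/(39790 - 173/159) = 1401/(6326437/159) = 1401*(159/6326437) = 222759/6326437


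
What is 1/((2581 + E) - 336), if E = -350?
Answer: 1/1895 ≈ 0.00052770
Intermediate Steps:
1/((2581 + E) - 336) = 1/((2581 - 350) - 336) = 1/(2231 - 336) = 1/1895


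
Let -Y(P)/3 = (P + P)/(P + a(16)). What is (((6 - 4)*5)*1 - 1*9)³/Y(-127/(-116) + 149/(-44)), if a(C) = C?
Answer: 4373/4386 ≈ 0.99704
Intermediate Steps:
Y(P) = -6*P/(16 + P) (Y(P) = -3*(P + P)/(P + 16) = -3*2*P/(16 + P) = -6*P/(16 + P))
(((6 - 4)*5)*1 - 1*9)³/Y(-127/(-116) + 149/(-44)) = (((6 - 4)*5)*1 - 1*9)³/((-6*(-127/(-116) + 149/(-44))/(16 + (-127/(-116) + 149/(-44))))) = ((2*5)*1 - 9)³/((-6*(-127*(-1/116) + 149*(-1/44))/(16 + (-127*(-1/116) + 149*(-1/44))))) = (10*1 - 9)³/((-6*(127/116 - 149/44)/(16 + (127/116 - 149/44)))) = (10 - 9)³/((-6*(-731/319)/(16 - 731/319))) = 1³/((-6*(-731/319)/4373/319)) = 1/(-6*(-731/319)*319/4373) = 1/(4386/4373) = 1*(4373/4386) = 4373/4386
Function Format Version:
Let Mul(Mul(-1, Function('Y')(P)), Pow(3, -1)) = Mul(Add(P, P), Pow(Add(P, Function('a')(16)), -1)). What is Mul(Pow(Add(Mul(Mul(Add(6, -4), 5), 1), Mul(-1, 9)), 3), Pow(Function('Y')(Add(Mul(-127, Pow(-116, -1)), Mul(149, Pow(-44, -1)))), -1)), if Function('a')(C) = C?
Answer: Rational(4373, 4386) ≈ 0.99704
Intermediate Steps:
Function('Y')(P) = Mul(-6, P, Pow(Add(16, P), -1)) (Function('Y')(P) = Mul(-3, Mul(Add(P, P), Pow(Add(P, 16), -1))) = Mul(-3, Mul(Mul(2, P), Pow(Add(16, P), -1))) = Mul(-3, Mul(2, P, Pow(Add(16, P), -1))) = Mul(-6, P, Pow(Add(16, P), -1)))
Mul(Pow(Add(Mul(Mul(Add(6, -4), 5), 1), Mul(-1, 9)), 3), Pow(Function('Y')(Add(Mul(-127, Pow(-116, -1)), Mul(149, Pow(-44, -1)))), -1)) = Mul(Pow(Add(Mul(Mul(Add(6, -4), 5), 1), Mul(-1, 9)), 3), Pow(Mul(-6, Add(Mul(-127, Pow(-116, -1)), Mul(149, Pow(-44, -1))), Pow(Add(16, Add(Mul(-127, Pow(-116, -1)), Mul(149, Pow(-44, -1)))), -1)), -1)) = Mul(Pow(Add(Mul(Mul(2, 5), 1), -9), 3), Pow(Mul(-6, Add(Mul(-127, Rational(-1, 116)), Mul(149, Rational(-1, 44))), Pow(Add(16, Add(Mul(-127, Rational(-1, 116)), Mul(149, Rational(-1, 44)))), -1)), -1)) = Mul(Pow(Add(Mul(10, 1), -9), 3), Pow(Mul(-6, Add(Rational(127, 116), Rational(-149, 44)), Pow(Add(16, Add(Rational(127, 116), Rational(-149, 44))), -1)), -1)) = Mul(Pow(Add(10, -9), 3), Pow(Mul(-6, Rational(-731, 319), Pow(Add(16, Rational(-731, 319)), -1)), -1)) = Mul(Pow(1, 3), Pow(Mul(-6, Rational(-731, 319), Pow(Rational(4373, 319), -1)), -1)) = Mul(1, Pow(Mul(-6, Rational(-731, 319), Rational(319, 4373)), -1)) = Mul(1, Pow(Rational(4386, 4373), -1)) = Mul(1, Rational(4373, 4386)) = Rational(4373, 4386)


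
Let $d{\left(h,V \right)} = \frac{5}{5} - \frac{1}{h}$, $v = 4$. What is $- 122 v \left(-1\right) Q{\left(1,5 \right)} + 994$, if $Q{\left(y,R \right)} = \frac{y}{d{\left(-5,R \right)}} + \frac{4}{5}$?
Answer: $\frac{26866}{15} \approx 1791.1$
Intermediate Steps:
$d{\left(h,V \right)} = 1 - \frac{1}{h}$ ($d{\left(h,V \right)} = 5 \cdot \frac{1}{5} - \frac{1}{h} = 1 - \frac{1}{h}$)
$Q{\left(y,R \right)} = \frac{4}{5} + \frac{5 y}{6}$ ($Q{\left(y,R \right)} = \frac{y}{\frac{1}{-5} \left(-1 - 5\right)} + \frac{4}{5} = \frac{y}{\left(- \frac{1}{5}\right) \left(-6\right)} + 4 \cdot \frac{1}{5} = \frac{y}{\frac{6}{5}} + \frac{4}{5} = y \frac{5}{6} + \frac{4}{5} = \frac{5 y}{6} + \frac{4}{5} = \frac{4}{5} + \frac{5 y}{6}$)
$- 122 v \left(-1\right) Q{\left(1,5 \right)} + 994 = - 122 \cdot 4 \left(-1\right) \left(\frac{4}{5} + \frac{5}{6} \cdot 1\right) + 994 = - 122 \left(- 4 \left(\frac{4}{5} + \frac{5}{6}\right)\right) + 994 = - 122 \left(\left(-4\right) \frac{49}{30}\right) + 994 = \left(-122\right) \left(- \frac{98}{15}\right) + 994 = \frac{11956}{15} + 994 = \frac{26866}{15}$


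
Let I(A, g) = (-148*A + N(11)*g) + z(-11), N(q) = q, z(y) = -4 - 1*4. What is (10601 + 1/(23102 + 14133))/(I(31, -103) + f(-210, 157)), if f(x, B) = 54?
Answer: -394728236/211308625 ≈ -1.8680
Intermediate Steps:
z(y) = -8 (z(y) = -4 - 4 = -8)
I(A, g) = -8 - 148*A + 11*g (I(A, g) = (-148*A + 11*g) - 8 = -8 - 148*A + 11*g)
(10601 + 1/(23102 + 14133))/(I(31, -103) + f(-210, 157)) = (10601 + 1/(23102 + 14133))/((-8 - 148*31 + 11*(-103)) + 54) = (10601 + 1/37235)/((-8 - 4588 - 1133) + 54) = (10601 + 1/37235)/(-5729 + 54) = (394728236/37235)/(-5675) = (394728236/37235)*(-1/5675) = -394728236/211308625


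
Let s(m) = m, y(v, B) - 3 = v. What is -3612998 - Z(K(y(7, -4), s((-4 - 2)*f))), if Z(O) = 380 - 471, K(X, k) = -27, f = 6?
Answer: -3612907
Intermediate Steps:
y(v, B) = 3 + v
Z(O) = -91
-3612998 - Z(K(y(7, -4), s((-4 - 2)*f))) = -3612998 - 1*(-91) = -3612998 + 91 = -3612907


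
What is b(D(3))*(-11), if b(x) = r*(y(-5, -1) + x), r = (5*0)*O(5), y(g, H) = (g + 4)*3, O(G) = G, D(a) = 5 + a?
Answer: 0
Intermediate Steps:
y(g, H) = 12 + 3*g (y(g, H) = (4 + g)*3 = 12 + 3*g)
r = 0 (r = (5*0)*5 = 0*5 = 0)
b(x) = 0 (b(x) = 0*((12 + 3*(-5)) + x) = 0*((12 - 15) + x) = 0*(-3 + x) = 0)
b(D(3))*(-11) = 0*(-11) = 0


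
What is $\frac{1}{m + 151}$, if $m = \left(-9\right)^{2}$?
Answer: $\frac{1}{232} \approx 0.0043103$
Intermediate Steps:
$m = 81$
$\frac{1}{m + 151} = \frac{1}{81 + 151} = \frac{1}{232}$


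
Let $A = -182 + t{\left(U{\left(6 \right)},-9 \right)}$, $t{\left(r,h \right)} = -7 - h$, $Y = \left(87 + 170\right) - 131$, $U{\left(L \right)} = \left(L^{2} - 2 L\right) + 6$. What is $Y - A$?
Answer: $306$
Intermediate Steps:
$U{\left(L \right)} = 6 + L^{2} - 2 L$
$Y = 126$ ($Y = 257 - 131 = 126$)
$A = -180$ ($A = -182 - -2 = -182 + \left(-7 + 9\right) = -182 + 2 = -180$)
$Y - A = 126 - -180 = 126 + 180 = 306$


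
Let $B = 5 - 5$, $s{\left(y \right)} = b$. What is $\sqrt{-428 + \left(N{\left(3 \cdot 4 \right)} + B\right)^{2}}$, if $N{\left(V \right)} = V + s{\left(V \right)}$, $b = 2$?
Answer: $2 i \sqrt{58} \approx 15.232 i$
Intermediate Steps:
$s{\left(y \right)} = 2$
$N{\left(V \right)} = 2 + V$ ($N{\left(V \right)} = V + 2 = 2 + V$)
$B = 0$
$\sqrt{-428 + \left(N{\left(3 \cdot 4 \right)} + B\right)^{2}} = \sqrt{-428 + \left(\left(2 + 3 \cdot 4\right) + 0\right)^{2}} = \sqrt{-428 + \left(\left(2 + 12\right) + 0\right)^{2}} = \sqrt{-428 + \left(14 + 0\right)^{2}} = \sqrt{-428 + 14^{2}} = \sqrt{-428 + 196} = \sqrt{-232} = 2 i \sqrt{58}$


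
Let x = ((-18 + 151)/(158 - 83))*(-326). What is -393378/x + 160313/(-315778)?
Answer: 4654779002623/6845751262 ≈ 679.95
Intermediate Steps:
x = -43358/75 (x = (133/75)*(-326) = -43358/75 ≈ -578.11)
-393378/x + 160313/(-315778) = -393378/(-43358/75) + 160313/(-315778) = -393378*(-75/43358) + 160313*(-1/315778) = 14751675/21679 - 160313/315778 = 4654779002623/6845751262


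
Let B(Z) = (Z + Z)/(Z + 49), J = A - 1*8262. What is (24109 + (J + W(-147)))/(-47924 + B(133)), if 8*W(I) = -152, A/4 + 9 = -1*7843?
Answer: 202540/622993 ≈ 0.32511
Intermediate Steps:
A = -31408 (A = -36 + 4*(-1*7843) = -36 + 4*(-7843) = -36 - 31372 = -31408)
W(I) = -19 (W(I) = (⅛)*(-152) = -19)
J = -39670 (J = -31408 - 1*8262 = -31408 - 8262 = -39670)
B(Z) = 2*Z/(49 + Z) (B(Z) = (2*Z)/(49 + Z) = 2*Z/(49 + Z))
(24109 + (J + W(-147)))/(-47924 + B(133)) = (24109 + (-39670 - 19))/(-47924 + 2*133/(49 + 133)) = (24109 - 39689)/(-47924 + 2*133/182) = -15580/(-47924 + 2*133*(1/182)) = -15580/(-47924 + 19/13) = -15580/(-622993/13) = -15580*(-13/622993) = 202540/622993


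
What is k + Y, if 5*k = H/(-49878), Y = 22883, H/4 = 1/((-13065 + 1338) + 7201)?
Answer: 6457234435156/282184785 ≈ 22883.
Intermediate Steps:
H = -2/2263 (H = 4/((-13065 + 1338) + 7201) = 4/(-11727 + 7201) = 4/(-4526) = 4*(-1/4526) = -2/2263 ≈ -0.00088378)
k = 1/282184785 (k = (-2/2263/(-49878))/5 = (-2/2263*(-1/49878))/5 = (1/5)*(1/56436957) = 1/282184785 ≈ 3.5438e-9)
k + Y = 1/282184785 + 22883 = 6457234435156/282184785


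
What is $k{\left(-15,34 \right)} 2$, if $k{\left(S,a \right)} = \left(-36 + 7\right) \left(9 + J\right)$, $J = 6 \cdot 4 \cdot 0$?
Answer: $-522$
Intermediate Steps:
$J = 0$ ($J = 24 \cdot 0 = 0$)
$k{\left(S,a \right)} = -261$ ($k{\left(S,a \right)} = \left(-36 + 7\right) \left(9 + 0\right) = \left(-29\right) 9 = -261$)
$k{\left(-15,34 \right)} 2 = \left(-261\right) 2 = -522$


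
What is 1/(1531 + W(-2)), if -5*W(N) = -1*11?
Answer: 5/7666 ≈ 0.00065223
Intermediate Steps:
W(N) = 11/5 (W(N) = -(-1)*11/5 = -⅕*(-11) = 11/5)
1/(1531 + W(-2)) = 1/(1531 + 11/5) = 1/(7666/5) = 5/7666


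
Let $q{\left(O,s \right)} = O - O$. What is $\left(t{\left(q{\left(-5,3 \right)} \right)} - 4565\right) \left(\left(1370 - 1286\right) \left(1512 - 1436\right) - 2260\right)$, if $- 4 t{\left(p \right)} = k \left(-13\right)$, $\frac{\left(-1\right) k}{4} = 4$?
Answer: $-19040508$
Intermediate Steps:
$k = -16$ ($k = \left(-4\right) 4 = -16$)
$q{\left(O,s \right)} = 0$
$t{\left(p \right)} = -52$ ($t{\left(p \right)} = - \frac{\left(-16\right) \left(-13\right)}{4} = \left(- \frac{1}{4}\right) 208 = -52$)
$\left(t{\left(q{\left(-5,3 \right)} \right)} - 4565\right) \left(\left(1370 - 1286\right) \left(1512 - 1436\right) - 2260\right) = \left(-52 - 4565\right) \left(\left(1370 - 1286\right) \left(1512 - 1436\right) - 2260\right) = - 4617 \left(84 \cdot 76 - 2260\right) = - 4617 \left(6384 - 2260\right) = \left(-4617\right) 4124 = -19040508$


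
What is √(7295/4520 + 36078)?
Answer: √7371209446/452 ≈ 189.95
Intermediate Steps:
√(7295/4520 + 36078) = √(7295*(1/4520) + 36078) = √(1459/904 + 36078) = √(32615971/904) = √7371209446/452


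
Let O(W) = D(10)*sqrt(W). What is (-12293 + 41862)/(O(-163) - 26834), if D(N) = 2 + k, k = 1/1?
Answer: -793454546/720065023 - 88707*I*sqrt(163)/720065023 ≈ -1.1019 - 0.0015728*I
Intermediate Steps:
k = 1
D(N) = 3 (D(N) = 2 + 1 = 3)
O(W) = 3*sqrt(W)
(-12293 + 41862)/(O(-163) - 26834) = (-12293 + 41862)/(3*sqrt(-163) - 26834) = 29569/(3*(I*sqrt(163)) - 26834) = 29569/(3*I*sqrt(163) - 26834) = 29569/(-26834 + 3*I*sqrt(163))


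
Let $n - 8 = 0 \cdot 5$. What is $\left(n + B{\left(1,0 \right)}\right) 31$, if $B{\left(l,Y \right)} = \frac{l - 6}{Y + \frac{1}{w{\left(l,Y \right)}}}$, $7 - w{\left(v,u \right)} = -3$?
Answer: $-1302$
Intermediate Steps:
$w{\left(v,u \right)} = 10$ ($w{\left(v,u \right)} = 7 - -3 = 7 + 3 = 10$)
$n = 8$ ($n = 8 + 0 \cdot 5 = 8 + 0 = 8$)
$B{\left(l,Y \right)} = \frac{-6 + l}{\frac{1}{10} + Y}$ ($B{\left(l,Y \right)} = \frac{l - 6}{Y + \frac{1}{10}} = \frac{-6 + l}{Y + \frac{1}{10}} = \frac{-6 + l}{\frac{1}{10} + Y}$)
$\left(n + B{\left(1,0 \right)}\right) 31 = \left(8 + \frac{10 \left(-6 + 1\right)}{1 + 10 \cdot 0}\right) 31 = \left(8 + 10 \frac{1}{1 + 0} \left(-5\right)\right) 31 = \left(8 + 10 \cdot 1^{-1} \left(-5\right)\right) 31 = \left(8 + 10 \cdot 1 \left(-5\right)\right) 31 = \left(8 - 50\right) 31 = \left(-42\right) 31 = -1302$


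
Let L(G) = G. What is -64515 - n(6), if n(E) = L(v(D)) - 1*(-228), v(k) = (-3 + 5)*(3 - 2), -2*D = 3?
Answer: -64745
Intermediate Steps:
D = -3/2 (D = -½*3 = -3/2 ≈ -1.5000)
v(k) = 2 (v(k) = 2*1 = 2)
n(E) = 230 (n(E) = 2 - 1*(-228) = 2 + 228 = 230)
-64515 - n(6) = -64515 - 1*230 = -64515 - 230 = -64745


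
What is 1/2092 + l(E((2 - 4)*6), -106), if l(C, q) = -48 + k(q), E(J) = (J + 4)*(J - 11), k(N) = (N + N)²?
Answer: 93922433/2092 ≈ 44896.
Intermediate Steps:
k(N) = 4*N² (k(N) = (2*N)² = 4*N²)
E(J) = (-11 + J)*(4 + J) (E(J) = (4 + J)*(-11 + J) = (-11 + J)*(4 + J))
l(C, q) = -48 + 4*q²
1/2092 + l(E((2 - 4)*6), -106) = 1/2092 + (-48 + 4*(-106)²) = 1/2092 + (-48 + 4*11236) = 1/2092 + (-48 + 44944) = 1/2092 + 44896 = 93922433/2092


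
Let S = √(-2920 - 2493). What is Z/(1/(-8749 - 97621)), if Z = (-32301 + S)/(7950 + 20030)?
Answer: 343585737/2798 - 10637*I*√5413/2798 ≈ 1.228e+5 - 279.7*I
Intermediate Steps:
S = I*√5413 (S = √(-5413) = I*√5413 ≈ 73.573*I)
Z = -32301/27980 + I*√5413/27980 (Z = (-32301 + I*√5413)/(7950 + 20030) = (-32301 + I*√5413)/27980 = (-32301 + I*√5413)*(1/27980) = -32301/27980 + I*√5413/27980 ≈ -1.1544 + 0.0026295*I)
Z/(1/(-8749 - 97621)) = (-32301/27980 + I*√5413/27980)/(1/(-8749 - 97621)) = (-32301/27980 + I*√5413/27980)/(1/(-106370)) = (-32301/27980 + I*√5413/27980)/(-1/106370) = (-32301/27980 + I*√5413/27980)*(-106370) = 343585737/2798 - 10637*I*√5413/2798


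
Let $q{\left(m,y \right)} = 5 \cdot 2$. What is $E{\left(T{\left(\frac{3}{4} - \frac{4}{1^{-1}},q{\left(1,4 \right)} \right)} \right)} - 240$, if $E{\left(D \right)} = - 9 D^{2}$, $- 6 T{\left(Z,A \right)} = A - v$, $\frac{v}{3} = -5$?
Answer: $- \frac{1585}{4} \approx -396.25$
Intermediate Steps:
$q{\left(m,y \right)} = 10$
$v = -15$ ($v = 3 \left(-5\right) = -15$)
$T{\left(Z,A \right)} = - \frac{5}{2} - \frac{A}{6}$ ($T{\left(Z,A \right)} = - \frac{A - -15}{6} = - \frac{A + 15}{6} = - \frac{15 + A}{6} = - \frac{5}{2} - \frac{A}{6}$)
$E{\left(T{\left(\frac{3}{4} - \frac{4}{1^{-1}},q{\left(1,4 \right)} \right)} \right)} - 240 = - 9 \left(- \frac{5}{2} - \frac{5}{3}\right)^{2} - 240 = - 9 \left(- \frac{25}{6}\right)^{2} - 240 = \left(-9\right) \frac{625}{36} - 240 = - \frac{625}{4} - 240 = - \frac{1585}{4}$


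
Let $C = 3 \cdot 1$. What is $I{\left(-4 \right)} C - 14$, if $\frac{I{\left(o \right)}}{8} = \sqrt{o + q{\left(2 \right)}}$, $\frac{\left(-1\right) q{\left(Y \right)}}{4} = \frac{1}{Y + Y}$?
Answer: $-14 + 24 i \sqrt{5} \approx -14.0 + 53.666 i$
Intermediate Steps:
$C = 3$
$q{\left(Y \right)} = - \frac{2}{Y}$ ($q{\left(Y \right)} = - \frac{4}{Y + Y} = - \frac{4}{2 Y} = - 4 \frac{1}{2 Y} = - \frac{2}{Y}$)
$I{\left(o \right)} = 8 \sqrt{-1 + o}$ ($I{\left(o \right)} = 8 \sqrt{o - \frac{2}{2}} = 8 \sqrt{o - 1} = 8 \sqrt{-1 + o}$)
$I{\left(-4 \right)} C - 14 = 8 \sqrt{-1 - 4} \cdot 3 - 14 = 8 \sqrt{-5} \cdot 3 - 14 = 8 i \sqrt{5} \cdot 3 - 14 = 24 i \sqrt{5} - 14 = -14 + 24 i \sqrt{5}$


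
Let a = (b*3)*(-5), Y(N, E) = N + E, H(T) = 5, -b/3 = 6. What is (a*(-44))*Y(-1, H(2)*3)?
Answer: -166320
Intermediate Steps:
b = -18 (b = -3*6 = -18)
Y(N, E) = E + N
a = 270 (a = -18*3*(-5) = -54*(-5) = 270)
(a*(-44))*Y(-1, H(2)*3) = (270*(-44))*(5*3 - 1) = -11880*(15 - 1) = -11880*14 = -166320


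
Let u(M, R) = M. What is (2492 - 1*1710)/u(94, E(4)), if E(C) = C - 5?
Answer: 391/47 ≈ 8.3192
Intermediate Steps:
E(C) = -5 + C
(2492 - 1*1710)/u(94, E(4)) = (2492 - 1*1710)/94 = (2492 - 1710)*(1/94) = 782*(1/94) = 391/47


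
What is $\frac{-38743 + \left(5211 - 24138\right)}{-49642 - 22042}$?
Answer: $\frac{28835}{35842} \approx 0.8045$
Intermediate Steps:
$\frac{-38743 + \left(5211 - 24138\right)}{-49642 - 22042} = \frac{-38743 - 18927}{-71684} = \left(-57670\right) \left(- \frac{1}{71684}\right) = \frac{28835}{35842}$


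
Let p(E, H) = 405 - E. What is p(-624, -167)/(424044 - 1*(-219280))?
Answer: 1029/643324 ≈ 0.0015995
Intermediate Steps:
p(-624, -167)/(424044 - 1*(-219280)) = (405 - 1*(-624))/(424044 - 1*(-219280)) = (405 + 624)/(424044 + 219280) = 1029/643324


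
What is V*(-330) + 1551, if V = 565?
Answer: -184899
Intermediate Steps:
V*(-330) + 1551 = 565*(-330) + 1551 = -186450 + 1551 = -184899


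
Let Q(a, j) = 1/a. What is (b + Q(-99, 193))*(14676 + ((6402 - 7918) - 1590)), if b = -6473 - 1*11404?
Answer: -20476863680/99 ≈ -2.0684e+8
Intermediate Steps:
b = -17877 (b = -6473 - 11404 = -17877)
(b + Q(-99, 193))*(14676 + ((6402 - 7918) - 1590)) = (-17877 + 1/(-99))*(14676 + ((6402 - 7918) - 1590)) = (-17877 - 1/99)*(14676 + (-1516 - 1590)) = -1769824*(14676 - 3106)/99 = -1769824/99*11570 = -20476863680/99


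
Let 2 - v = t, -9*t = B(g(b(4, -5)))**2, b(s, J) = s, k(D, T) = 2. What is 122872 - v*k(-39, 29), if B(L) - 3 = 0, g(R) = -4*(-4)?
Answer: 122866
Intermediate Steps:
g(R) = 16
B(L) = 3 (B(L) = 3 + 0 = 3)
t = -1 (t = -1/9*3**2 = -1/9*9 = -1)
v = 3 (v = 2 - 1*(-1) = 2 + 1 = 3)
122872 - v*k(-39, 29) = 122872 - 3*2 = 122872 - 1*6 = 122872 - 6 = 122866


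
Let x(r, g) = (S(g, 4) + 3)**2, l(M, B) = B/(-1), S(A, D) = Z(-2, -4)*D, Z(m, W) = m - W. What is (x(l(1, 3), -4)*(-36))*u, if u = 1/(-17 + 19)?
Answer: -2178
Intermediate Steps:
S(A, D) = 2*D (S(A, D) = (-2 - 1*(-4))*D = (-2 + 4)*D = 2*D)
l(M, B) = -B (l(M, B) = B*(-1) = -B)
x(r, g) = 121 (x(r, g) = (2*4 + 3)**2 = (8 + 3)**2 = 11**2 = 121)
u = 1/2 ≈ 0.50000
(x(l(1, 3), -4)*(-36))*u = (121*(-36))*(1/2) = -4356*1/2 = -2178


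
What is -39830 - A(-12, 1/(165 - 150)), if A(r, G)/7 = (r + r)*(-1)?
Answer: -39998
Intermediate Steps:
A(r, G) = -14*r (A(r, G) = 7*((r + r)*(-1)) = 7*((2*r)*(-1)) = 7*(-2*r) = -14*r)
-39830 - A(-12, 1/(165 - 150)) = -39830 - (-14)*(-12) = -39830 - 1*168 = -39830 - 168 = -39998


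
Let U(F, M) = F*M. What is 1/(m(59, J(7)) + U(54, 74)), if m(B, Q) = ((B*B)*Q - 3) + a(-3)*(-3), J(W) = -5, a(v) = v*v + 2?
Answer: -1/13445 ≈ -7.4377e-5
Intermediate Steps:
a(v) = 2 + v² (a(v) = v² + 2 = 2 + v²)
m(B, Q) = -36 + Q*B² (m(B, Q) = ((B*B)*Q - 3) + (2 + (-3)²)*(-3) = (B²*Q - 3) + (2 + 9)*(-3) = (Q*B² - 3) + 11*(-3) = (-3 + Q*B²) - 33 = -36 + Q*B²)
1/(m(59, J(7)) + U(54, 74)) = 1/((-36 - 5*59²) + 54*74) = 1/((-36 - 5*3481) + 3996) = 1/((-36 - 17405) + 3996) = 1/(-17441 + 3996) = 1/(-13445) = -1/13445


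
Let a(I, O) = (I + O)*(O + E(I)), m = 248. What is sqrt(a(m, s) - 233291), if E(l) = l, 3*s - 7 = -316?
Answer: I*sqrt(212266) ≈ 460.72*I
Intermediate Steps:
s = -103 (s = 7/3 + (1/3)*(-316) = 7/3 - 316/3 = -103)
a(I, O) = (I + O)**2 (a(I, O) = (I + O)*(O + I) = (I + O)*(I + O) = (I + O)**2)
sqrt(a(m, s) - 233291) = sqrt((248**2 + (-103)**2 + 2*248*(-103)) - 233291) = sqrt((61504 + 10609 - 51088) - 233291) = sqrt(21025 - 233291) = sqrt(-212266) = I*sqrt(212266)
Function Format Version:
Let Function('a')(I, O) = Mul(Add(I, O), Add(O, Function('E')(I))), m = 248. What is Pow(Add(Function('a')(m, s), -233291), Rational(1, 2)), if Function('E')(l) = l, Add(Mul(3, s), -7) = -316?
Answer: Mul(I, Pow(212266, Rational(1, 2))) ≈ Mul(460.72, I)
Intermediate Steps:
s = -103 (s = Add(Rational(7, 3), Mul(Rational(1, 3), -316)) = Add(Rational(7, 3), Rational(-316, 3)) = -103)
Function('a')(I, O) = Pow(Add(I, O), 2) (Function('a')(I, O) = Mul(Add(I, O), Add(O, I)) = Mul(Add(I, O), Add(I, O)) = Pow(Add(I, O), 2))
Pow(Add(Function('a')(m, s), -233291), Rational(1, 2)) = Pow(Add(Add(Pow(248, 2), Pow(-103, 2), Mul(2, 248, -103)), -233291), Rational(1, 2)) = Pow(Add(Add(61504, 10609, -51088), -233291), Rational(1, 2)) = Pow(Add(21025, -233291), Rational(1, 2)) = Pow(-212266, Rational(1, 2)) = Mul(I, Pow(212266, Rational(1, 2)))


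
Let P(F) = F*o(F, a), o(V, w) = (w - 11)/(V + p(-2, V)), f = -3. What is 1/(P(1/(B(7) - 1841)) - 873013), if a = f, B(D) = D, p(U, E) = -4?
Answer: -7337/6405296395 ≈ -1.1455e-6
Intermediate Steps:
a = -3
o(V, w) = (-11 + w)/(-4 + V) (o(V, w) = (w - 11)/(V - 4) = (-11 + w)/(-4 + V))
P(F) = -14*F/(-4 + F) (P(F) = F*((-11 - 3)/(-4 + F)) = F*(-14/(-4 + F)) = -14*F/(-4 + F))
1/(P(1/(B(7) - 1841)) - 873013) = 1/(-14/((7 - 1841)*(-4 + 1/(7 - 1841))) - 873013) = 1/(-14/(-1834*(-4 + 1/(-1834))) - 873013) = 1/(-14*(-1/1834)/(-4 - 1/1834) - 873013) = 1/(-14*(-1/1834)/(-7337/1834) - 873013) = 1/(-14*(-1/1834)*(-1834/7337) - 873013) = 1/(-14/7337 - 873013) = 1/(-6405296395/7337) = -7337/6405296395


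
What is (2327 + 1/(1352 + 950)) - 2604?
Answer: -637653/2302 ≈ -277.00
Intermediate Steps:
(2327 + 1/(1352 + 950)) - 2604 = (2327 + 1/2302) - 2604 = 5356755/2302 - 2604 = -637653/2302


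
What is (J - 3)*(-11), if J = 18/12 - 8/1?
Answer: 209/2 ≈ 104.50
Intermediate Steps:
J = -13/2 (J = 18*(1/12) - 8*1 = 3/2 - 8 = -13/2 ≈ -6.5000)
(J - 3)*(-11) = (-13/2 - 3)*(-11) = -19/2*(-11) = 209/2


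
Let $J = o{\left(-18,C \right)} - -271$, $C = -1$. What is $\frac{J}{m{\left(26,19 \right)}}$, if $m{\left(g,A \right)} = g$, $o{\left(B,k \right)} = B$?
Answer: $\frac{253}{26} \approx 9.7308$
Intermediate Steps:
$J = 253$ ($J = -18 - -271 = -18 + 271 = 253$)
$\frac{J}{m{\left(26,19 \right)}} = \frac{253}{26}$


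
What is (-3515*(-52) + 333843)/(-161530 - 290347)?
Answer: -516623/451877 ≈ -1.1433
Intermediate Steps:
(-3515*(-52) + 333843)/(-161530 - 290347) = (182780 + 333843)/(-451877) = 516623*(-1/451877) = -516623/451877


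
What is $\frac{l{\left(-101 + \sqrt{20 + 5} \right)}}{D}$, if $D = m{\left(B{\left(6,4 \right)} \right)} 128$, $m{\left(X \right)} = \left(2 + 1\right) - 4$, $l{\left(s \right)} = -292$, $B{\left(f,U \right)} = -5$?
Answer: $\frac{73}{32} \approx 2.2813$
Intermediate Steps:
$m{\left(X \right)} = -1$ ($m{\left(X \right)} = 3 - 4 = -1$)
$D = -128$ ($D = \left(-1\right) 128 = -128$)
$\frac{l{\left(-101 + \sqrt{20 + 5} \right)}}{D} = - \frac{292}{-128} = \left(-292\right) \left(- \frac{1}{128}\right) = \frac{73}{32}$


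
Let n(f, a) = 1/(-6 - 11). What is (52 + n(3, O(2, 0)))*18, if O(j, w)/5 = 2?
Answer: 15894/17 ≈ 934.94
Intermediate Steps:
O(j, w) = 10 (O(j, w) = 5*2 = 10)
n(f, a) = -1/17 (n(f, a) = 1/(-17) = -1/17)
(52 + n(3, O(2, 0)))*18 = (52 - 1/17)*18 = (883/17)*18 = 15894/17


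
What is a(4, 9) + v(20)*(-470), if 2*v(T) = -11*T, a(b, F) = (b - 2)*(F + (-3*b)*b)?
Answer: 51622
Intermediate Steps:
a(b, F) = (-2 + b)*(F - 3*b²)
v(T) = -11*T/2 (v(T) = (-11*T)/2 = -11*T/2)
a(4, 9) + v(20)*(-470) = (-3*4³ - 2*9 + 6*4² + 9*4) - 11/2*20*(-470) = (-3*64 - 18 + 6*16 + 36) - 110*(-470) = (-192 - 18 + 96 + 36) + 51700 = -78 + 51700 = 51622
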